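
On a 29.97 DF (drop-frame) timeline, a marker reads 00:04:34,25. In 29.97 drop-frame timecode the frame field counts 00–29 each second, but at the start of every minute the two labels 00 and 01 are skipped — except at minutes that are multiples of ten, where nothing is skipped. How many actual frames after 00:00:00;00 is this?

8237

Complete 10-minute blocks: 0, each 17982 frames → 0.
Remaining 4 whole minutes in the current block: 1800 + 3 × 1798 = 7194 frames.
Within the current minute: 34 × 30 + 25 − 2 = 1043 (labels ;00/;01 skipped at this minute). Total = 0 + 7194 + 1043 = 8237.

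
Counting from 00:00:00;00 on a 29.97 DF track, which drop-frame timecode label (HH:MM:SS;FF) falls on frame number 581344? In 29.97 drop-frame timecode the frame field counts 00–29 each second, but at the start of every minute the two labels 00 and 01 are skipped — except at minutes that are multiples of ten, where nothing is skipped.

Each 10-minute DF block holds 10 × 60 × 30 − 9 × 2 = 17982 frames. 581344 ÷ 17982 → 32 full blocks, remainder 5920.
Within the partial block the first minute is 1800 frames and each further minute 1798, so 3 further minute boundaries passed. Total skipped labels = 18 × 32 + 2 × 3 = 582.
Non-drop label index = 581344 + 582 = 581926; at 30 labels/s that is 05:23:17:16, i.e. DF 05:23:17;16.

05:23:17;16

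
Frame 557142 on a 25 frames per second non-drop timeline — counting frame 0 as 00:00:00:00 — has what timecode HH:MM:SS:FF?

06:11:25:17

557142 ÷ 25 = 22285 full seconds, remainder 17 frames.
22285 s = 6 h 11 min 25 s.
Timecode: 06:11:25:17.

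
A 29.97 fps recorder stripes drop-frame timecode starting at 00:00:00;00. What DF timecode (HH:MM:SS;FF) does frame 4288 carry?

Each 10-minute DF block holds 10 × 60 × 30 − 9 × 2 = 17982 frames. 4288 ÷ 17982 → 0 full blocks, remainder 4288.
Within the partial block the first minute is 1800 frames and each further minute 1798, so 2 further minute boundaries passed. Total skipped labels = 18 × 0 + 2 × 2 = 4.
Non-drop label index = 4288 + 4 = 4292; at 30 labels/s that is 00:02:23:02, i.e. DF 00:02:23;02.

00:02:23;02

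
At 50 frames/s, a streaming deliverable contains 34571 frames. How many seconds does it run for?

Running time = 34571 / (50) = 691.42 s.

691.42 seconds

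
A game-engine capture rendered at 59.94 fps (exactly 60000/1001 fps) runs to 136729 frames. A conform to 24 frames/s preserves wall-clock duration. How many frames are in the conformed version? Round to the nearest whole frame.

Frames at target rate = 136729 × (24) / (60000/1001) = 136865729/2500 ≈ 54746.292.
Nearest whole frame: 54746.

54746 frames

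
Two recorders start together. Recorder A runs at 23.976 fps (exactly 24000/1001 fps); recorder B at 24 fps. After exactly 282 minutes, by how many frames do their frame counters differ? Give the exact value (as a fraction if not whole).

282 min = 16920 s.
A emits 24000/1001 × 16920 = 406080000/1001 frames; B emits 24 × 16920 = 406080.
Difference = 406080/1001 frames (≈ 405.6743); B is ahead of A.

406080/1001 frames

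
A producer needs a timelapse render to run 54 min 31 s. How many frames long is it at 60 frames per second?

196260 frames

54 min 31 s = 3271 s.
Frames = 3271 × 60 = 196260.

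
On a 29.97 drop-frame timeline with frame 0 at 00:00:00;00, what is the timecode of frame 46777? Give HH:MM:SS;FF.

Ten DF minutes hold 17982 frames, so frame 46777 lies in block 2 (frames 35964–53945) with 10813 frames into that block.
The block's first minute is 1800 frames and the rest 1798 each; 10813 frames reaches minute 6, so 2 × 18 + 6 × 2 = 48 labels have been skipped so far.
Adding those back, label number 46777 + 48 = 46825 at 30 labels/s is 1560 s + 25 f = 0 h 26 min 0 s frame 25, i.e. 00:26:00;25.

00:26:00;25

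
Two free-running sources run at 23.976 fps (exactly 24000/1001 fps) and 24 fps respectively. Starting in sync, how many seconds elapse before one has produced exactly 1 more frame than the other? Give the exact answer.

1001/24 seconds

The gap grows by |24 − 24000/1001| = 24/1001 frames per second.
Time for a 1-frame gap: 1 ÷ (24/1001) = 1001/24 s.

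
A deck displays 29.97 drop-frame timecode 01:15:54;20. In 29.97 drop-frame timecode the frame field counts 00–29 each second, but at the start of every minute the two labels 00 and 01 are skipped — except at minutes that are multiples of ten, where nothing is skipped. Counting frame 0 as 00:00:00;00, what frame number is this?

Complete 10-minute blocks: 7, each 17982 frames → 125874.
Remaining 5 whole minutes in the current block: 1800 + 4 × 1798 = 8992 frames.
Within the current minute: 54 × 30 + 20 − 2 = 1638 (labels ;00/;01 skipped at this minute). Total = 125874 + 8992 + 1638 = 136504.

136504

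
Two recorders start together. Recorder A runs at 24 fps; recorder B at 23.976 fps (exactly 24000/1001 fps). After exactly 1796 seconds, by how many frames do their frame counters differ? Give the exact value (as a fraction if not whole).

43104/1001 frames

A emits 24 × 1796 = 43104 frames; B emits 24000/1001 × 1796 = 43104000/1001.
Difference = 43104/1001 frames (≈ 43.0609); B is behind A.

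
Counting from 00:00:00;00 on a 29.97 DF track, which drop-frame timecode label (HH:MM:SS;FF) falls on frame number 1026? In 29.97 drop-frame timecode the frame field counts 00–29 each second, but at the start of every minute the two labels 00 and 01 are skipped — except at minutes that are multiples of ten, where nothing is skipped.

Each 10-minute DF block holds 10 × 60 × 30 − 9 × 2 = 17982 frames. 1026 ÷ 17982 → 0 full blocks, remainder 1026.
Within the partial block the first minute is 1800 frames and each further minute 1798, so 0 further minute boundaries passed. Total skipped labels = 18 × 0 + 2 × 0 = 0.
Non-drop label index = 1026 + 0 = 1026; at 30 labels/s that is 00:00:34:06, i.e. DF 00:00:34;06.

00:00:34;06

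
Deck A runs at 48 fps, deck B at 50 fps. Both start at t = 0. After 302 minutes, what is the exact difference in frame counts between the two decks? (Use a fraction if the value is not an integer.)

36240 frames

302 min = 18120 s.
A emits 48 × 18120 = 869760 frames; B emits 50 × 18120 = 906000.
Difference = 36240 frames; B is ahead of A.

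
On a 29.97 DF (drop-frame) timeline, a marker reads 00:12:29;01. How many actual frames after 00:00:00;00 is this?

22449

Complete 10-minute blocks: 1, each 17982 frames → 17982.
Remaining 2 whole minutes in the current block: 1800 + 1 × 1798 = 3598 frames.
Within the current minute: 29 × 30 + 1 − 2 = 869 (labels ;00/;01 skipped at this minute). Total = 17982 + 3598 + 869 = 22449.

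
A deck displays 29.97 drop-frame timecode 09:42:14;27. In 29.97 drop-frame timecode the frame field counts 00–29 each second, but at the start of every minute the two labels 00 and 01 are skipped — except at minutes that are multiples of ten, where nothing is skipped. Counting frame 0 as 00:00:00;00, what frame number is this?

As if non-drop at 30 labels/s: (9 × 3600 + 42 × 60 + 14) × 30 + 27 = 1048047.
Minute boundaries passed: 582; those not divisible by 10: 582 − 58 = 524; dropped labels = 2 × 524 = 1048.
Actual frame index = 1048047 − 1048 = 1046999.

1046999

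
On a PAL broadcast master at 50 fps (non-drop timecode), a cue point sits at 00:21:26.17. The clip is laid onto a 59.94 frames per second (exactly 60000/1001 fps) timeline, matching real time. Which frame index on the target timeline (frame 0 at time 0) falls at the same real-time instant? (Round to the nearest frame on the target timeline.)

Source frame index: (0×3600 + 21×60 + 26) × 50 + 17 = 64317.
Real time: 64317 / (50) = 64317/50 s.
Target frame: (64317/50) × (60000/1001) = 7016400/91 ≈ 77103.297 → 77103.

frame 77103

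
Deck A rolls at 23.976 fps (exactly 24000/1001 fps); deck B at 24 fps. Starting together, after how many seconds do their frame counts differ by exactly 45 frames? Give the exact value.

The gap grows by |24 − 24000/1001| = 24/1001 frames per second.
Time for a 45-frame gap: 45 ÷ (24/1001) = 1876.875 s.

1876.875 seconds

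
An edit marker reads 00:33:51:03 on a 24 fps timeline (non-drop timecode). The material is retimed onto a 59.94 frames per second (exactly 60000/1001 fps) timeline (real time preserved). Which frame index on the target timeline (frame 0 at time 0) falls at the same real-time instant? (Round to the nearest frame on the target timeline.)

Source frame index: (0×3600 + 33×60 + 51) × 24 + 3 = 48747.
Real time: 48747 / (24) = 16249/8 s.
Target frame: (16249/8) × (60000/1001) = 121867500/1001 ≈ 121745.754 → 121746.

frame 121746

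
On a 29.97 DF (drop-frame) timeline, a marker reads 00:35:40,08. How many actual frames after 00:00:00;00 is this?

Complete 10-minute blocks: 3, each 17982 frames → 53946.
Remaining 5 whole minutes in the current block: 1800 + 4 × 1798 = 8992 frames.
Within the current minute: 40 × 30 + 8 − 2 = 1206 (labels ;00/;01 skipped at this minute). Total = 53946 + 8992 + 1206 = 64144.

64144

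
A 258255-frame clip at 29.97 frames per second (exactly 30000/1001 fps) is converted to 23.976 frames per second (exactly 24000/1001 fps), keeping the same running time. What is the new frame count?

206604 frames

Target frames = source frames × (target rate / source rate) = 258255 × (24000/1001)/(30000/1001) = 258255 × 4/5 = 206604.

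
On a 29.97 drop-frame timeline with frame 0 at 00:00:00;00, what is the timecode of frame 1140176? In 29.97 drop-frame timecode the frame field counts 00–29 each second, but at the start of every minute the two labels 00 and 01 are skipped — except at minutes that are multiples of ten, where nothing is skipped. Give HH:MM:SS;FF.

Each 10-minute DF block holds 10 × 60 × 30 − 9 × 2 = 17982 frames. 1140176 ÷ 17982 → 63 full blocks, remainder 7310.
Within the partial block the first minute is 1800 frames and each further minute 1798, so 4 further minute boundaries passed. Total skipped labels = 18 × 63 + 2 × 4 = 1142.
Non-drop label index = 1140176 + 1142 = 1141318; at 30 labels/s that is 10:34:03:28, i.e. DF 10:34:03;28.

10:34:03;28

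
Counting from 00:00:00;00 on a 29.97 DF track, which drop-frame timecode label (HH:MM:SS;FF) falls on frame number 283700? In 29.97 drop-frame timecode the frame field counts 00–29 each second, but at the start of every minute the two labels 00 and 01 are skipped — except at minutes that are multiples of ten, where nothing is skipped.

02:37:46;04

Ten DF minutes hold 17982 frames, so frame 283700 lies in block 15 (frames 269730–287711) with 13970 frames into that block.
The block's first minute is 1800 frames and the rest 1798 each; 13970 frames reaches minute 7, so 15 × 18 + 7 × 2 = 284 labels have been skipped so far.
Adding those back, label number 283700 + 284 = 283984 at 30 labels/s is 9466 s + 4 f = 2 h 37 min 46 s frame 4, i.e. 02:37:46;04.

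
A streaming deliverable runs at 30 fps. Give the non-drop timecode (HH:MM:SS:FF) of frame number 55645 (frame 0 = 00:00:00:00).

55645 ÷ 30 = 1854 full seconds, remainder 25 frames.
1854 s = 0 h 30 min 54 s.
Timecode: 00:30:54:25.

00:30:54:25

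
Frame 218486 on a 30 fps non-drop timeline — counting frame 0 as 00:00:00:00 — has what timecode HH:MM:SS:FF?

02:01:22:26

218486 ÷ 30 = 7282 full seconds, remainder 26 frames.
7282 s = 2 h 1 min 22 s.
Timecode: 02:01:22:26.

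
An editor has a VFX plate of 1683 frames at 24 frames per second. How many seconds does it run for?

70.125 seconds

Running time = 1683 / (24) = 70.125 s.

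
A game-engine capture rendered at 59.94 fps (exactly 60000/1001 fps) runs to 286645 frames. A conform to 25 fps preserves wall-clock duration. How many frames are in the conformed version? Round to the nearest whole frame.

Frames at target rate = 286645 × (25) / (60000/1001) = 57386329/480 ≈ 119554.852.
Nearest whole frame: 119555.

119555 frames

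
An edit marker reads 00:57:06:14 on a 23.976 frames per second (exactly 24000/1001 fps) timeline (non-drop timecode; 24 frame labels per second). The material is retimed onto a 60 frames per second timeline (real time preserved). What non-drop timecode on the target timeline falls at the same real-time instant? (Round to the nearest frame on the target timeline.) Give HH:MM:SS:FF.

Source frame index: (0×3600 + 57×60 + 6) × 24 + 14 = 82238.
Real time: 82238 / (24000/1001) = 41160119/12000 s.
Target frame: (41160119/12000) × (60) = 41160119/200 ≈ 205800.595 → 205801.
At 60 labels/s: frame 205801 → 00:57:10:01.

00:57:10:01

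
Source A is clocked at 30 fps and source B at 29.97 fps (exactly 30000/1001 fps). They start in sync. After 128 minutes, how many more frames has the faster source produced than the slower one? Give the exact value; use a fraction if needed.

230400/1001 frames

128 min = 7680 s.
A emits 30 × 7680 = 230400 frames; B emits 30000/1001 × 7680 = 230400000/1001.
Difference = 230400/1001 frames (≈ 230.1698); B is behind A.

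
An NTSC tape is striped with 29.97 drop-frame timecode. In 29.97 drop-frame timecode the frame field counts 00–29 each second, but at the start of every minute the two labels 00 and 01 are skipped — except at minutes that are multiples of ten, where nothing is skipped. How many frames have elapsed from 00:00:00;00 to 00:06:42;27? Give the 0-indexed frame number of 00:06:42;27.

12075

As if non-drop at 30 labels/s: (0 × 3600 + 6 × 60 + 42) × 30 + 27 = 12087.
Minute boundaries passed: 6; those not divisible by 10: 6 − 0 = 6; dropped labels = 2 × 6 = 12.
Actual frame index = 12087 − 12 = 12075.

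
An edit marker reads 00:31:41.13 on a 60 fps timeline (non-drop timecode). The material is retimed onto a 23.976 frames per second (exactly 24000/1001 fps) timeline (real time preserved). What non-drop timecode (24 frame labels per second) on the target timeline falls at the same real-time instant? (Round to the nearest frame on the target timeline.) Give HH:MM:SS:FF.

00:31:39:08

Source frame index: (0×3600 + 31×60 + 41) × 60 + 13 = 114073.
Real time: 114073 / (60) = 114073/60 s.
Target frame: (114073/60) × (24000/1001) = 45629200/1001 ≈ 45583.616 → 45584.
At 24 labels/s: frame 45584 → 00:31:39:08.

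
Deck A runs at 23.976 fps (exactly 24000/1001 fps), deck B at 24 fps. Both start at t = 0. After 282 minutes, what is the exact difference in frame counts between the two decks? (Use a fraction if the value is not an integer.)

282 min = 16920 s.
A emits 24000/1001 × 16920 = 406080000/1001 frames; B emits 24 × 16920 = 406080.
Difference = 406080/1001 frames (≈ 405.6743); B is ahead of A.

406080/1001 frames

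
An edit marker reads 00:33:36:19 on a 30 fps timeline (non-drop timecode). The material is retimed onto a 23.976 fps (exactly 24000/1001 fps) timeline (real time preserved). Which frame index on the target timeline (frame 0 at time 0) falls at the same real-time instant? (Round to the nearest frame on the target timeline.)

frame 48351

Source frame index: (0×3600 + 33×60 + 36) × 30 + 19 = 60499.
Real time: 60499 / (30) = 60499/30 s.
Target frame: (60499/30) × (24000/1001) = 48399200/1001 ≈ 48350.849 → 48351.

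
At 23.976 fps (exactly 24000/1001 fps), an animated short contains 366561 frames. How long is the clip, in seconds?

Running time = 366561 / (24000/1001) = 15288.648375 s.

15288.648375 seconds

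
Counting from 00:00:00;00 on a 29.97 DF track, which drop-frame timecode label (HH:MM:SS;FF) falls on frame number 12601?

00:07:00;15

Ten DF minutes hold 17982 frames, so frame 12601 lies in block 0 (frames 0–17981) with 12601 frames into that block.
The block's first minute is 1800 frames and the rest 1798 each; 12601 frames reaches minute 7, so 0 × 18 + 7 × 2 = 14 labels have been skipped so far.
Adding those back, label number 12601 + 14 = 12615 at 30 labels/s is 420 s + 15 f = 0 h 7 min 0 s frame 15, i.e. 00:07:00;15.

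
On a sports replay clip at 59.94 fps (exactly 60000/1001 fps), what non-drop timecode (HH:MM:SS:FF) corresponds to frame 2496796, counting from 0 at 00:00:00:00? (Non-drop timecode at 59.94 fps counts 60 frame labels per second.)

11:33:33:16

2496796 ÷ 60 = 41613 full seconds, remainder 16 frames.
41613 s = 11 h 33 min 33 s.
Timecode: 11:33:33:16.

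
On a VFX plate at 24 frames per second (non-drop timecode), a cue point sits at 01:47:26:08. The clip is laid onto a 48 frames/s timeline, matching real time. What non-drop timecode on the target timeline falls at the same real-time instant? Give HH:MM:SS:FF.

01:47:26:16

Source frame index: (1×3600 + 47×60 + 26) × 24 + 8 = 154712.
Real time: 154712 / (24) = 19339/3 s.
Target frame: (19339/3) × (48) = 309424.
At 48 labels/s: frame 309424 → 01:47:26:16.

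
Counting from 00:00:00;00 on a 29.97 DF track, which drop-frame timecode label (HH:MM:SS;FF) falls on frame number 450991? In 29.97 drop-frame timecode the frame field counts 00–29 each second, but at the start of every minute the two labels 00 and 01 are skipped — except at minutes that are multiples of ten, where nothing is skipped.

04:10:48;01

Each 10-minute DF block holds 10 × 60 × 30 − 9 × 2 = 17982 frames. 450991 ÷ 17982 → 25 full blocks, remainder 1441.
Within the partial block the first minute is 1800 frames and each further minute 1798, so 0 further minute boundaries passed. Total skipped labels = 18 × 25 + 2 × 0 = 450.
Non-drop label index = 450991 + 450 = 451441; at 30 labels/s that is 04:10:48:01, i.e. DF 04:10:48;01.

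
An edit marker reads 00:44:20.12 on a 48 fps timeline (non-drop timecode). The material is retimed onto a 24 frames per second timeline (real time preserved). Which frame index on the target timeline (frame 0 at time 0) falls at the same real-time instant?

Source frame index: (0×3600 + 44×60 + 20) × 48 + 12 = 127692.
Real time: 127692 / (48) = 10641/4 s.
Target frame: (10641/4) × (24) = 63846.

frame 63846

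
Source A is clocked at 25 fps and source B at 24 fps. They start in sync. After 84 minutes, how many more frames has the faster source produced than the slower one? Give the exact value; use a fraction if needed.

5040 frames

84 min = 5040 s.
A emits 25 × 5040 = 126000 frames; B emits 24 × 5040 = 120960.
Difference = 5040 frames; B is behind A.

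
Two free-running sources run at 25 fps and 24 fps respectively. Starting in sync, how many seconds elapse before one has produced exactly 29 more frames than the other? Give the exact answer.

29 seconds

The gap grows by |24 − 25| = 1 frame per second.
Time for a 29-frame gap: 29 ÷ (1) = 29 s.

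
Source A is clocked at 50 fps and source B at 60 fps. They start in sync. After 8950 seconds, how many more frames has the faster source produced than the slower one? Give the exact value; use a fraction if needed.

A emits 50 × 8950 = 447500 frames; B emits 60 × 8950 = 537000.
Difference = 89500 frames; B is ahead of A.

89500 frames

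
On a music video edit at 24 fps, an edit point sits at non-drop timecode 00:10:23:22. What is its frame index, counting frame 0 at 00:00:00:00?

Total seconds to the label: (0 × 3600 + 10 × 60 + 23) = 623.
Frame index = 623 × 24 + 22 = 14974.

14974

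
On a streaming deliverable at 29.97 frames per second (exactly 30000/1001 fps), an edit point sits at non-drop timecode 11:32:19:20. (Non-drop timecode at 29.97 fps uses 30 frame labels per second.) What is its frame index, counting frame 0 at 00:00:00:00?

1246190

Total seconds to the label: (11 × 3600 + 32 × 60 + 19) = 41539.
Frame index = 41539 × 30 + 20 = 1246190.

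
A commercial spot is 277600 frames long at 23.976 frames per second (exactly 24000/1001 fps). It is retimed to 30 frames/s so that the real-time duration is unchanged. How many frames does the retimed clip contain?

347347 frames

Target frames = source frames × (target rate / source rate) = 277600 × (30)/(24000/1001) = 277600 × 1001/800 = 347347.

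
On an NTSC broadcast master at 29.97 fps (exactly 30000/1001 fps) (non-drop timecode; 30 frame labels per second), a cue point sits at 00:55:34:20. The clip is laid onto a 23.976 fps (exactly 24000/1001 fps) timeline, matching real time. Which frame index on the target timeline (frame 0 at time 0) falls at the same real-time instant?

frame 80032

Source frame index: (0×3600 + 55×60 + 34) × 30 + 20 = 100040.
Real time: 100040 / (30000/1001) = 2503501/750 s.
Target frame: (2503501/750) × (24000/1001) = 80032.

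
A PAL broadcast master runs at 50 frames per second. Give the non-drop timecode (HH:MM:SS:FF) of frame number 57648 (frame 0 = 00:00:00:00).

57648 ÷ 50 = 1152 full seconds, remainder 48 frames.
1152 s = 0 h 19 min 12 s.
Timecode: 00:19:12:48.

00:19:12:48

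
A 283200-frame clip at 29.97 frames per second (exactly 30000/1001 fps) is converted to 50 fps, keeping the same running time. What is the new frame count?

Frames at target rate = 283200 × (50) / (30000/1001) = 472472.

472472 frames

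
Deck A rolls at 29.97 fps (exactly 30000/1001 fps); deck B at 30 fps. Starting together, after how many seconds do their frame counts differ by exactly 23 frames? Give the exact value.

The gap grows by |30 − 30000/1001| = 30/1001 frames per second.
Time for a 23-frame gap: 23 ÷ (30/1001) = 23023/30 s.

23023/30 seconds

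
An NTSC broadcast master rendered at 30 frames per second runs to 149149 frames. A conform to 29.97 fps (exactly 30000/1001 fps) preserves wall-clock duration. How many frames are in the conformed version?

149000 frames

Target frames = source frames × (target rate / source rate) = 149149 × (30000/1001)/(30) = 149149 × 1000/1001 = 149000.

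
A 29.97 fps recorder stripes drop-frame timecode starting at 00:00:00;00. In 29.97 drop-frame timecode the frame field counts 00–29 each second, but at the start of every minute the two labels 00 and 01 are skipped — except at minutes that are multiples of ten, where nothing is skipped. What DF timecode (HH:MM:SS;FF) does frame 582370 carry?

Each 10-minute DF block holds 10 × 60 × 30 − 9 × 2 = 17982 frames. 582370 ÷ 17982 → 32 full blocks, remainder 6946.
Within the partial block the first minute is 1800 frames and each further minute 1798, so 3 further minute boundaries passed. Total skipped labels = 18 × 32 + 2 × 3 = 582.
Non-drop label index = 582370 + 582 = 582952; at 30 labels/s that is 05:23:51:22, i.e. DF 05:23:51;22.

05:23:51;22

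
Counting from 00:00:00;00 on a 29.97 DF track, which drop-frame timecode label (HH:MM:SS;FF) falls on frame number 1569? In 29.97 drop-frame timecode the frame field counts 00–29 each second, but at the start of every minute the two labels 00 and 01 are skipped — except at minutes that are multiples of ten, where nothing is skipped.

00:00:52;09

Each 10-minute DF block holds 10 × 60 × 30 − 9 × 2 = 17982 frames. 1569 ÷ 17982 → 0 full blocks, remainder 1569.
Within the partial block the first minute is 1800 frames and each further minute 1798, so 0 further minute boundaries passed. Total skipped labels = 18 × 0 + 2 × 0 = 0.
Non-drop label index = 1569 + 0 = 1569; at 30 labels/s that is 00:00:52:09, i.e. DF 00:00:52;09.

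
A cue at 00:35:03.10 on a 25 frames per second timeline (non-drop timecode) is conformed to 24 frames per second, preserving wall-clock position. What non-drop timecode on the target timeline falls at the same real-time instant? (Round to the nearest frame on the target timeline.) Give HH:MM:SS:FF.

Source frame index: (0×3600 + 35×60 + 3) × 25 + 10 = 52585.
Real time: 52585 / (25) = 10517/5 s.
Target frame: (10517/5) × (24) = 252408/5 ≈ 50481.600 → 50482.
At 24 labels/s: frame 50482 → 00:35:03:10.

00:35:03:10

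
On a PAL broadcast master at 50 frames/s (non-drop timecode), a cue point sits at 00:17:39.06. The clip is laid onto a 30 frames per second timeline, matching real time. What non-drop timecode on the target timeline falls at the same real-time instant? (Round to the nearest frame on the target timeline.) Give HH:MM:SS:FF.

Source frame index: (0×3600 + 17×60 + 39) × 50 + 6 = 52956.
Real time: 52956 / (50) = 26478/25 s.
Target frame: (26478/25) × (30) = 158868/5 ≈ 31773.600 → 31774.
At 30 labels/s: frame 31774 → 00:17:39:04.

00:17:39:04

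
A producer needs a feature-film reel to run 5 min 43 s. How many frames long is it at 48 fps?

5 min 43 s = 343 s.
Frames = 343 × 48 = 16464.

16464 frames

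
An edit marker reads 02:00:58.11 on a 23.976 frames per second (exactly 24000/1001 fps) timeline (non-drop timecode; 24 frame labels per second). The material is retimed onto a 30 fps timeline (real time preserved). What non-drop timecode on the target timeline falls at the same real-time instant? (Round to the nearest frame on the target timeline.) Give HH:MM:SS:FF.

Source frame index: (2×3600 + 0×60 + 58) × 24 + 11 = 174203.
Real time: 174203 / (24000/1001) = 174377203/24000 s.
Target frame: (174377203/24000) × (30) = 174377203/800 ≈ 217971.504 → 217972.
At 30 labels/s: frame 217972 → 02:01:05:22.

02:01:05:22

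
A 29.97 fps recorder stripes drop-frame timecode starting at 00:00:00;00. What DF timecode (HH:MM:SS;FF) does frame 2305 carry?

00:01:16;27

Each 10-minute DF block holds 10 × 60 × 30 − 9 × 2 = 17982 frames. 2305 ÷ 17982 → 0 full blocks, remainder 2305.
Within the partial block the first minute is 1800 frames and each further minute 1798, so 1 further minute boundary passed. Total skipped labels = 18 × 0 + 2 × 1 = 2.
Non-drop label index = 2305 + 2 = 2307; at 30 labels/s that is 00:01:16:27, i.e. DF 00:01:16;27.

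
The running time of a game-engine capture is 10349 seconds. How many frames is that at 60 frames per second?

Frames = 10349 × 60 = 620940.

620940 frames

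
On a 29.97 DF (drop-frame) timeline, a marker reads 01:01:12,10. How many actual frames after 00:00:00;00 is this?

110060

As if non-drop at 30 labels/s: (1 × 3600 + 1 × 60 + 12) × 30 + 10 = 110170.
Minute boundaries passed: 61; those not divisible by 10: 61 − 6 = 55; dropped labels = 2 × 55 = 110.
Actual frame index = 110170 − 110 = 110060.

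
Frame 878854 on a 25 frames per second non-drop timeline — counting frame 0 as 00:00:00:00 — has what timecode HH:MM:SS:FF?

878854 ÷ 25 = 35154 full seconds, remainder 4 frames.
35154 s = 9 h 45 min 54 s.
Timecode: 09:45:54:04.

09:45:54:04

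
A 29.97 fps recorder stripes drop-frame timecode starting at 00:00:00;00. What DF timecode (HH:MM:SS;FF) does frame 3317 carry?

00:01:50;19

Ten DF minutes hold 17982 frames, so frame 3317 lies in block 0 (frames 0–17981) with 3317 frames into that block.
The block's first minute is 1800 frames and the rest 1798 each; 3317 frames reaches minute 1, so 0 × 18 + 1 × 2 = 2 labels have been skipped so far.
Adding those back, label number 3317 + 2 = 3319 at 30 labels/s is 110 s + 19 f = 0 h 1 min 50 s frame 19, i.e. 00:01:50;19.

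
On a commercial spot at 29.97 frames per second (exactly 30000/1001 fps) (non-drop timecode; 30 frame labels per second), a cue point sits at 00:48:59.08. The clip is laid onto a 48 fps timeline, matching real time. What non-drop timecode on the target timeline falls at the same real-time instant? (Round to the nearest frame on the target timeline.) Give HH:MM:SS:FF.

00:49:02:10

Source frame index: (0×3600 + 48×60 + 59) × 30 + 8 = 88178.
Real time: 88178 / (30000/1001) = 44133089/15000 s.
Target frame: (44133089/15000) × (48) = 88266178/625 ≈ 141225.885 → 141226.
At 48 labels/s: frame 141226 → 00:49:02:10.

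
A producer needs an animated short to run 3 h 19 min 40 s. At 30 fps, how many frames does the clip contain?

359400 frames

3 h 19 min 40 s = 11980 s.
Frames = 11980 × 30 = 359400.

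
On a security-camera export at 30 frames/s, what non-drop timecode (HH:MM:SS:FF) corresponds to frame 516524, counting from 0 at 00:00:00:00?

516524 ÷ 30 = 17217 full seconds, remainder 14 frames.
17217 s = 4 h 46 min 57 s.
Timecode: 04:46:57:14.

04:46:57:14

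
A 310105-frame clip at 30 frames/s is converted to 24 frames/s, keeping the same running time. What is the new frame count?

248084 frames

Frames at target rate = 310105 × (24) / (30) = 248084.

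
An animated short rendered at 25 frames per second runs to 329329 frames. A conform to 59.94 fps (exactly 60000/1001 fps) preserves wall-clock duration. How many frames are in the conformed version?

789600 frames

Target frames = source frames × (target rate / source rate) = 329329 × (60000/1001)/(25) = 329329 × 2400/1001 = 789600.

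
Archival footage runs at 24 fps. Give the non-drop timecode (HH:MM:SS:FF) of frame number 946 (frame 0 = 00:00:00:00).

946 ÷ 24 = 39 full seconds, remainder 10 frames.
39 s = 0 h 0 min 39 s.
Timecode: 00:00:39:10.

00:00:39:10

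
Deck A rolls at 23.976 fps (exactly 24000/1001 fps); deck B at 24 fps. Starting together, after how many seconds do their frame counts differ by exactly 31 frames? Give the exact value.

The gap grows by |24 − 24000/1001| = 24/1001 frames per second.
Time for a 31-frame gap: 31 ÷ (24/1001) = 31031/24 s.

31031/24 seconds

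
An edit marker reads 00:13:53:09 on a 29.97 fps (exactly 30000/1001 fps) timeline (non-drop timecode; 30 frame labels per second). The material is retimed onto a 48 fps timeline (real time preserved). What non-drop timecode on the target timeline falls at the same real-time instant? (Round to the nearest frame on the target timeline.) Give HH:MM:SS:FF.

Source frame index: (0×3600 + 13×60 + 53) × 30 + 9 = 24999.
Real time: 24999 / (30000/1001) = 8341333/10000 s.
Target frame: (8341333/10000) × (48) = 25023999/625 ≈ 40038.398 → 40038.
At 48 labels/s: frame 40038 → 00:13:54:06.

00:13:54:06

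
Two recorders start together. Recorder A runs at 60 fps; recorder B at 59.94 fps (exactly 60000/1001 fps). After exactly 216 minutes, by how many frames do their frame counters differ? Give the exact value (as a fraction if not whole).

777600/1001 frames

216 min = 12960 s.
A emits 60 × 12960 = 777600 frames; B emits 60000/1001 × 12960 = 777600000/1001.
Difference = 777600/1001 frames (≈ 776.8232); B is behind A.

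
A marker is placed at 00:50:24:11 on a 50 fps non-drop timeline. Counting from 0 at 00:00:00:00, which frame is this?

Total seconds to the label: (0 × 3600 + 50 × 60 + 24) = 3024.
Frame index = 3024 × 50 + 11 = 151211.

frame 151211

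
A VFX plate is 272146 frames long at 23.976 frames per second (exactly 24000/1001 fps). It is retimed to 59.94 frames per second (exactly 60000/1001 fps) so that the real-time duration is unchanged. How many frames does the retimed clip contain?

680365 frames

Target frames = source frames × (target rate / source rate) = 272146 × (60000/1001)/(24000/1001) = 272146 × 5/2 = 680365.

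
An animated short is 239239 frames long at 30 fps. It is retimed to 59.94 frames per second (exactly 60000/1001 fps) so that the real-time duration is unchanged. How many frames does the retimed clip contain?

478000 frames

Target frames = source frames × (target rate / source rate) = 239239 × (60000/1001)/(30) = 239239 × 2000/1001 = 478000.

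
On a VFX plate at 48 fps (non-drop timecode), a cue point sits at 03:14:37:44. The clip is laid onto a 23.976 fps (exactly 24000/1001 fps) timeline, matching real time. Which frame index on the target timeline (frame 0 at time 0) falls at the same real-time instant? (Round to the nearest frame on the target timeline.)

Source frame index: (3×3600 + 14×60 + 37) × 48 + 44 = 560540.
Real time: 560540 / (48) = 140135/12 s.
Target frame: (140135/12) × (24000/1001) = 280270000/1001 ≈ 279990.010 → 279990.

frame 279990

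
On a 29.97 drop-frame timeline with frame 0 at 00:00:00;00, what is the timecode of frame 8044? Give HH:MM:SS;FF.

Ten DF minutes hold 17982 frames, so frame 8044 lies in block 0 (frames 0–17981) with 8044 frames into that block.
The block's first minute is 1800 frames and the rest 1798 each; 8044 frames reaches minute 4, so 0 × 18 + 4 × 2 = 8 labels have been skipped so far.
Adding those back, label number 8044 + 8 = 8052 at 30 labels/s is 268 s + 12 f = 0 h 4 min 28 s frame 12, i.e. 00:04:28;12.

00:04:28;12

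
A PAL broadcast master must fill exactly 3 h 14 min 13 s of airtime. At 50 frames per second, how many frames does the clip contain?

3 h 14 min 13 s = 11653 s.
Frames = 11653 × 50 = 582650.

582650 frames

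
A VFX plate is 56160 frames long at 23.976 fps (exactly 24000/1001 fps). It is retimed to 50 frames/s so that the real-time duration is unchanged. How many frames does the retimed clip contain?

117117 frames

Target frames = source frames × (target rate / source rate) = 56160 × (50)/(24000/1001) = 56160 × 1001/480 = 117117.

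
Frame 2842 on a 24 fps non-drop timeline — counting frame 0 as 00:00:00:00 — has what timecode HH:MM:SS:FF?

2842 ÷ 24 = 118 full seconds, remainder 10 frames.
118 s = 0 h 1 min 58 s.
Timecode: 00:01:58:10.

00:01:58:10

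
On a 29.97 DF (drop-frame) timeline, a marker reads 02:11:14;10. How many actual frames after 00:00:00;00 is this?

As if non-drop at 30 labels/s: (2 × 3600 + 11 × 60 + 14) × 30 + 10 = 236230.
Minute boundaries passed: 131; those not divisible by 10: 131 − 13 = 118; dropped labels = 2 × 118 = 236.
Actual frame index = 236230 − 236 = 235994.

235994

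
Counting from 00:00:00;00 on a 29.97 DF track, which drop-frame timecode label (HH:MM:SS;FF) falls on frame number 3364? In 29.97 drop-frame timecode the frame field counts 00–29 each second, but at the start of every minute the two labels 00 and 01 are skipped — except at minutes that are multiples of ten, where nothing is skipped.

00:01:52;06

Each 10-minute DF block holds 10 × 60 × 30 − 9 × 2 = 17982 frames. 3364 ÷ 17982 → 0 full blocks, remainder 3364.
Within the partial block the first minute is 1800 frames and each further minute 1798, so 1 further minute boundary passed. Total skipped labels = 18 × 0 + 2 × 1 = 2.
Non-drop label index = 3364 + 2 = 3366; at 30 labels/s that is 00:01:52:06, i.e. DF 00:01:52;06.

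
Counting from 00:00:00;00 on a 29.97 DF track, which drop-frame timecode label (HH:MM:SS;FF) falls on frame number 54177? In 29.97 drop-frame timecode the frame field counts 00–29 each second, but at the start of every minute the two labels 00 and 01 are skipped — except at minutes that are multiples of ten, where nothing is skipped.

00:30:07;21

Each 10-minute DF block holds 10 × 60 × 30 − 9 × 2 = 17982 frames. 54177 ÷ 17982 → 3 full blocks, remainder 231.
Within the partial block the first minute is 1800 frames and each further minute 1798, so 0 further minute boundaries passed. Total skipped labels = 18 × 3 + 2 × 0 = 54.
Non-drop label index = 54177 + 54 = 54231; at 30 labels/s that is 00:30:07:21, i.e. DF 00:30:07;21.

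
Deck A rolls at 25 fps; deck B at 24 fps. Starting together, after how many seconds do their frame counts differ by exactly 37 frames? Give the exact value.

37 seconds

The gap grows by |24 − 25| = 1 frame per second.
Time for a 37-frame gap: 37 ÷ (1) = 37 s.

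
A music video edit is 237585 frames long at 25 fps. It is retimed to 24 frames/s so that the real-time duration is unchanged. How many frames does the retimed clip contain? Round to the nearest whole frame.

Frames at target rate = 237585 × (24) / (25) = 1140408/5 ≈ 228081.600.
Nearest whole frame: 228082.

228082 frames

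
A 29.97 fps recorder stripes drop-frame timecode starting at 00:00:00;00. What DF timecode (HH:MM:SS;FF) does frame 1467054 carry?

Ten DF minutes hold 17982 frames, so frame 1467054 lies in block 81 (frames 1456542–1474523) with 10512 frames into that block.
The block's first minute is 1800 frames and the rest 1798 each; 10512 frames reaches minute 5, so 81 × 18 + 5 × 2 = 1468 labels have been skipped so far.
Adding those back, label number 1467054 + 1468 = 1468522 at 30 labels/s is 48950 s + 22 f = 13 h 35 min 50 s frame 22, i.e. 13:35:50;22.

13:35:50;22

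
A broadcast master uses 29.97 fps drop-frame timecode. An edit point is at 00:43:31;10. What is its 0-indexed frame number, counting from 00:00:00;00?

78262

Complete 10-minute blocks: 4, each 17982 frames → 71928.
Remaining 3 whole minutes in the current block: 1800 + 2 × 1798 = 5396 frames.
Within the current minute: 31 × 30 + 10 − 2 = 938 (labels ;00/;01 skipped at this minute). Total = 71928 + 5396 + 938 = 78262.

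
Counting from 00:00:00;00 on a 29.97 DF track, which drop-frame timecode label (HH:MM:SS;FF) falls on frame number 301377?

02:47:35;29

Ten DF minutes hold 17982 frames, so frame 301377 lies in block 16 (frames 287712–305693) with 13665 frames into that block.
The block's first minute is 1800 frames and the rest 1798 each; 13665 frames reaches minute 7, so 16 × 18 + 7 × 2 = 302 labels have been skipped so far.
Adding those back, label number 301377 + 302 = 301679 at 30 labels/s is 10055 s + 29 f = 2 h 47 min 35 s frame 29, i.e. 02:47:35;29.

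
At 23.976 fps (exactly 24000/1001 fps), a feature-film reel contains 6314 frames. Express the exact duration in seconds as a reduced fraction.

3160157/12000 seconds

Running time = 6314 ÷ (24000/1001) = 6314 × 1001/24000 = 3160157/12000 s.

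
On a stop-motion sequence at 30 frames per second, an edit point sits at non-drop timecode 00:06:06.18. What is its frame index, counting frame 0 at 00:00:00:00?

Total seconds to the label: (0 × 3600 + 6 × 60 + 6) = 366.
Frame index = 366 × 30 + 18 = 10998.

frame 10998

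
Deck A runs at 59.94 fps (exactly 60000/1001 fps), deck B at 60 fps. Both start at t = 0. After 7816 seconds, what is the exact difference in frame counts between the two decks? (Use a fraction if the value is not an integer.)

A emits 60000/1001 × 7816 = 468960000/1001 frames; B emits 60 × 7816 = 468960.
Difference = 468960/1001 frames (≈ 468.4915); B is ahead of A.

468960/1001 frames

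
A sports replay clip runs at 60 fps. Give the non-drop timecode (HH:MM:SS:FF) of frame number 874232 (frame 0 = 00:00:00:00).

04:02:50:32

874232 ÷ 60 = 14570 full seconds, remainder 32 frames.
14570 s = 4 h 2 min 50 s.
Timecode: 04:02:50:32.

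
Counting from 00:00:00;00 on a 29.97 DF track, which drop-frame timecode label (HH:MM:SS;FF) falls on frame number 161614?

Each 10-minute DF block holds 10 × 60 × 30 − 9 × 2 = 17982 frames. 161614 ÷ 17982 → 8 full blocks, remainder 17758.
Within the partial block the first minute is 1800 frames and each further minute 1798, so 9 further minute boundaries passed. Total skipped labels = 18 × 8 + 2 × 9 = 162.
Non-drop label index = 161614 + 162 = 161776; at 30 labels/s that is 01:29:52:16, i.e. DF 01:29:52;16.

01:29:52;16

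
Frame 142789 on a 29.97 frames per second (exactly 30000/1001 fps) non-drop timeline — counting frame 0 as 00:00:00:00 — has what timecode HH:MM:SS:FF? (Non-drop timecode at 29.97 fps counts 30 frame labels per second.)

142789 ÷ 30 = 4759 full seconds, remainder 19 frames.
4759 s = 1 h 19 min 19 s.
Timecode: 01:19:19:19.

01:19:19:19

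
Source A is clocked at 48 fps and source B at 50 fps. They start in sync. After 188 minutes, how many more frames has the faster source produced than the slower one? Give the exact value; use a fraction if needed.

22560 frames

188 min = 11280 s.
A emits 48 × 11280 = 541440 frames; B emits 50 × 11280 = 564000.
Difference = 22560 frames; B is ahead of A.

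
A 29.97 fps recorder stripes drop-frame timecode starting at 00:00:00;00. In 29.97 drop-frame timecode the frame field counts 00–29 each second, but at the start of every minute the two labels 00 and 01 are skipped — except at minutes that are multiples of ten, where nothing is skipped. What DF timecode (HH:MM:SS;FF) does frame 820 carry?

00:00:27;10

Each 10-minute DF block holds 10 × 60 × 30 − 9 × 2 = 17982 frames. 820 ÷ 17982 → 0 full blocks, remainder 820.
Within the partial block the first minute is 1800 frames and each further minute 1798, so 0 further minute boundaries passed. Total skipped labels = 18 × 0 + 2 × 0 = 0.
Non-drop label index = 820 + 0 = 820; at 30 labels/s that is 00:00:27:10, i.e. DF 00:00:27;10.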